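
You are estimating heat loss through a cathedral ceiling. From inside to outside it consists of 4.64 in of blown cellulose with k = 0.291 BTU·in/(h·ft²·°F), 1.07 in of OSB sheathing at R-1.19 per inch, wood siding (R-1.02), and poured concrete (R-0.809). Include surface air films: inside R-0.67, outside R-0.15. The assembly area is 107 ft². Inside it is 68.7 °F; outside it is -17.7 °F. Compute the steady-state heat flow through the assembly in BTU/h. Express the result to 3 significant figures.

465 BTU/h

4.64/0.291 = 15.95
1.07 × 1.19 = 1.273
R_total = 0.67 + 15.95 + 1.273 + 1.02 + 0.809 + 0.15 = 19.87 ft²·°F·h/BTU
Q = A·ΔT/R = 107 × (68.7 − (-17.7)) / 19.87 = 465.3 BTU/h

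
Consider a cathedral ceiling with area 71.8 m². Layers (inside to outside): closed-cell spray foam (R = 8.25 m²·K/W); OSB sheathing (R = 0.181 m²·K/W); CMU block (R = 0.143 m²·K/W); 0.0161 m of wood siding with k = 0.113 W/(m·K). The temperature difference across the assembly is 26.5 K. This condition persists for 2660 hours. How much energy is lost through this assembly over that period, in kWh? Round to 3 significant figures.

581 kWh

0.0161/0.113 = 0.1425
R_total = 8.25 + 0.181 + 0.143 + 0.1425 = 8.716 m²·K/W
Q = 71.8 × 26.5 / 8.716 = 218.3 W
E = 218.3 W × 2660 h / 1000 = 580.6 kWh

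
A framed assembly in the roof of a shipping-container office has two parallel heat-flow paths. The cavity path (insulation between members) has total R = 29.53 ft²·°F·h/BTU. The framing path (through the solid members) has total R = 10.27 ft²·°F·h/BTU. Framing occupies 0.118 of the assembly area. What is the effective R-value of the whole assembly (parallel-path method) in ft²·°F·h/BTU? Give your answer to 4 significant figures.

U_eff = 0.882/29.53 + 0.118/10.27 = 0.029868 + 0.01149 = 0.041358
R_eff = 1/U_eff = 24.179 ft²·°F·h/BTU

24.18 ft²·°F·h/BTU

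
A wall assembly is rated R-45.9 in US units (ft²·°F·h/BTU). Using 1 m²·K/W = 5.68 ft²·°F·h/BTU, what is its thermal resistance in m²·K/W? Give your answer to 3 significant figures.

R_SI = 45.9/5.68 = 8.081

8.08 m²·K/W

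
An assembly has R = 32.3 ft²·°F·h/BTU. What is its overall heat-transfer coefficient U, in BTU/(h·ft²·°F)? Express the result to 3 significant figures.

0.0310 BTU/(h·ft²·°F)

U = 1/R = 1/32.3 = 0.03096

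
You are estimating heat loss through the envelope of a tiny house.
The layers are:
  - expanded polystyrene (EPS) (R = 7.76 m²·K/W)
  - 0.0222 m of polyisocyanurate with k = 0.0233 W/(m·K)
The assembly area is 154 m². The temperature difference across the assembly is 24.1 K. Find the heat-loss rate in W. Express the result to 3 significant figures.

426 W

0.0222/0.0233 = 0.9528
R_total = 7.76 + 0.9528 = 8.713 m²·K/W
Q = A·ΔT/R = 154 × 24.1 / 8.713 = 426 W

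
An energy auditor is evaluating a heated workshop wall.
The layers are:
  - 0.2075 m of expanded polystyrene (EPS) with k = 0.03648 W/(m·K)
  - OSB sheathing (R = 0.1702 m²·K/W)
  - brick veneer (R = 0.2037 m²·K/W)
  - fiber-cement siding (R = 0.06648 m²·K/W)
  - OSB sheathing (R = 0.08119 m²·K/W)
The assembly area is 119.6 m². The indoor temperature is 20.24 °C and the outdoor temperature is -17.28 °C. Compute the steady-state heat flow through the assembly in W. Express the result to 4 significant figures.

722.7 W

0.2075/0.03648 = 5.688
R_total = 5.688 + 0.1702 + 0.2037 + 0.06648 + 0.08119 = 6.2096 m²·K/W
Q = A·ΔT/R = 119.6 × (20.24 − (-17.28)) / 6.2096 = 722.65 W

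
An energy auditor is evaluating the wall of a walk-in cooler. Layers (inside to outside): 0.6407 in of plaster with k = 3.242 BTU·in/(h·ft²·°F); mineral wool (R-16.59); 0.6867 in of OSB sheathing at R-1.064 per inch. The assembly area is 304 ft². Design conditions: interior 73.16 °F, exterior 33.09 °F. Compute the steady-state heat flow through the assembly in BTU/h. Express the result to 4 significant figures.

0.6407/3.242 = 0.19762
0.6867 × 1.064 = 0.73065
R_total = 0.19762 + 16.59 + 0.73065 = 17.518 ft²·°F·h/BTU
Q = A·ΔT/R = 304 × (73.16 − 33.09) / 17.518 = 695.35 BTU/h

695.3 BTU/h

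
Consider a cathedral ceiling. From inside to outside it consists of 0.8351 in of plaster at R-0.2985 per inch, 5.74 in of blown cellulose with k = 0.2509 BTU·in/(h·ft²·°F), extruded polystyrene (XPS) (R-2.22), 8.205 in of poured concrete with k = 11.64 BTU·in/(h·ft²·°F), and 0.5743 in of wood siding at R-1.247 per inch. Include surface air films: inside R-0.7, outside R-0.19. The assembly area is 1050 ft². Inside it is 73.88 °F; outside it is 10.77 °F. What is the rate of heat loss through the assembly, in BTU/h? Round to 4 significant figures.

2396 BTU/h

0.8351 × 0.2985 = 0.24928
5.74/0.2509 = 22.878
8.205/11.64 = 0.7049
0.5743 × 1.247 = 0.71615
R_total = 0.7 + 0.24928 + 22.878 + 2.22 + 0.7049 + 0.71615 + 0.19 = 27.658 ft²·°F·h/BTU
Q = A·ΔT/R = 1050 × (73.88 − 10.77) / 27.658 = 2395.9 BTU/h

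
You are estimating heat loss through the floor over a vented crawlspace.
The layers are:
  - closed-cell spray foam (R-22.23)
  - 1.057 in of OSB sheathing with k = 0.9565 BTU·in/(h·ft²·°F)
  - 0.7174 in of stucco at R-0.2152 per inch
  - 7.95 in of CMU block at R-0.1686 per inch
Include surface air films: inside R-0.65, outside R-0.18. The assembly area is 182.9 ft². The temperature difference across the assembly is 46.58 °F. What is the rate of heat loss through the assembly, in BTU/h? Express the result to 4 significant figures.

332.0 BTU/h

1.057/0.9565 = 1.1051
0.7174 × 0.2152 = 0.15438
7.95 × 0.1686 = 1.3404
R_total = 0.65 + 22.23 + 1.1051 + 0.15438 + 1.3404 + 0.18 = 25.66 ft²·°F·h/BTU
Q = A·ΔT/R = 182.9 × 46.58 / 25.66 = 332.02 BTU/h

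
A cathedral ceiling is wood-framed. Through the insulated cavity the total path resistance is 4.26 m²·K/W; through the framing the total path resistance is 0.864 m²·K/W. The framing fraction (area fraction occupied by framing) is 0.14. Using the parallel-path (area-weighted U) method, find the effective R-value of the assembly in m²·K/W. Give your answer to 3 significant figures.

2.75 m²·K/W

U_eff = 0.86/4.26 + 0.14/0.864 = 0.2019 + 0.162 = 0.3639
R_eff = 1/U_eff = 2.748 m²·K/W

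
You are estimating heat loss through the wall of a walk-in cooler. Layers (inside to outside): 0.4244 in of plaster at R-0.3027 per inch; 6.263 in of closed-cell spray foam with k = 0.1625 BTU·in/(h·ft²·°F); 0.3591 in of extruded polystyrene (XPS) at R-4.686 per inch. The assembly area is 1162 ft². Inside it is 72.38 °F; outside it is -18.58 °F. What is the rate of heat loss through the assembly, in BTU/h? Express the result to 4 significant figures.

2619 BTU/h

0.4244 × 0.3027 = 0.12847
6.263/0.1625 = 38.542
0.3591 × 4.686 = 1.6827
R_total = 0.12847 + 38.542 + 1.6827 = 40.353 ft²·°F·h/BTU
Q = A·ΔT/R = 1162 × (72.38 − (-18.58)) / 40.353 = 2619.3 BTU/h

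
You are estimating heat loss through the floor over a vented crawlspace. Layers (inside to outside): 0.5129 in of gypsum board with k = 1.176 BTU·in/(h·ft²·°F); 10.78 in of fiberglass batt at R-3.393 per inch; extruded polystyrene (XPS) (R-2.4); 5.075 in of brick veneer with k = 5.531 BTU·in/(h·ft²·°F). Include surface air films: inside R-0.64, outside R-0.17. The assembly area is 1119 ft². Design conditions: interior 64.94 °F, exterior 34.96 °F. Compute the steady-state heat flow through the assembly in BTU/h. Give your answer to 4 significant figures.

815.4 BTU/h

0.5129/1.176 = 0.43614
10.78 × 3.393 = 36.577
5.075/5.531 = 0.91756
R_total = 0.64 + 0.43614 + 36.577 + 2.4 + 0.91756 + 0.17 = 41.14 ft²·°F·h/BTU
Q = A·ΔT/R = 1119 × (64.94 − 34.96) / 41.14 = 815.45 BTU/h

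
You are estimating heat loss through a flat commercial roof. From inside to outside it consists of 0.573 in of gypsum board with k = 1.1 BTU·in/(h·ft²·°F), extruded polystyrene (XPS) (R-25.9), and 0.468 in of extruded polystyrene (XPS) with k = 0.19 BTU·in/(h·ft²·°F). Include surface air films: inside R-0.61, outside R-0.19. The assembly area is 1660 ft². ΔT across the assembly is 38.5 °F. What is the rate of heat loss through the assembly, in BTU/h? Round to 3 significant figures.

0.573/1.1 = 0.5209
0.468/0.19 = 2.463
R_total = 0.61 + 0.5209 + 25.9 + 2.463 + 0.19 = 29.68 ft²·°F·h/BTU
Q = A·ΔT/R = 1660 × 38.5 / 29.68 = 2153 BTU/h

2150 BTU/h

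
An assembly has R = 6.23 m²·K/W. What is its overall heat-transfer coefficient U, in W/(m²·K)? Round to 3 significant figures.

0.161 W/(m²·K)

U = 1/R = 1/6.23 = 0.1605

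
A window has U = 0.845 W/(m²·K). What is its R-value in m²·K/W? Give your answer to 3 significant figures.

1.18 m²·K/W

R = 1/U = 1/0.845 = 1.183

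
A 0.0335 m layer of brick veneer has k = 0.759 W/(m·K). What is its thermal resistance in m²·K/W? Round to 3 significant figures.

R = L/k = 0.0335/0.759 = 0.04414 m²·K/W

0.0441 m²·K/W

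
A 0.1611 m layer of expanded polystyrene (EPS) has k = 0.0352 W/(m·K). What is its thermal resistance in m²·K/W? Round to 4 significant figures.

R = L/k = 0.1611/0.0352 = 4.5767 m²·K/W

4.577 m²·K/W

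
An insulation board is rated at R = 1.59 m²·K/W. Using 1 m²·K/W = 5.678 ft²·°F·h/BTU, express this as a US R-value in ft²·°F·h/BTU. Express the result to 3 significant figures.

R_US = 1.59 × 5.678 = 9.028

9.03 ft²·°F·h/BTU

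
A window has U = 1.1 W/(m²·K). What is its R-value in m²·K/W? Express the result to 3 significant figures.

0.909 m²·K/W

R = 1/U = 1/1.1 = 0.9091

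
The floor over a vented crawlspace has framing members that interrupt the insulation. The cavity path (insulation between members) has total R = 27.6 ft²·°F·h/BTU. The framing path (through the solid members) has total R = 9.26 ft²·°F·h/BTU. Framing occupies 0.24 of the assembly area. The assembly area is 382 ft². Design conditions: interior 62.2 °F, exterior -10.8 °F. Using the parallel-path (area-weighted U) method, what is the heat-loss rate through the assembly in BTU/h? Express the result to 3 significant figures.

1490 BTU/h

U_eff = 0.76/27.6 + 0.24/9.26 = 0.02754 + 0.02592 = 0.05345
R_eff = 1/U_eff = 18.71 ft²·°F·h/BTU
Q = 382 × (62.2 − (-10.8)) / 18.71 = 1491 BTU/h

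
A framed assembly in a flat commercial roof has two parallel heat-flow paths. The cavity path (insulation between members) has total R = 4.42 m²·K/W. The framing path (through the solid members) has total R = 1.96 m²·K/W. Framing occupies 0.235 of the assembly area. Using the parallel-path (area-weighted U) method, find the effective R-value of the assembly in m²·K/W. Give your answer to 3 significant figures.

U_eff = 0.765/4.42 + 0.235/1.96 = 0.1731 + 0.1199 = 0.293
R_eff = 1/U_eff = 3.413 m²·K/W

3.41 m²·K/W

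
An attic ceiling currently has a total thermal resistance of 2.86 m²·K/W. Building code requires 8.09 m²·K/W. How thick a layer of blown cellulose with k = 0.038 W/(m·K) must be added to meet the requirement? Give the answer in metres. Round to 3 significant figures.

0.199 m

ΔR = 8.09 − 2.86 = 5.23 m²·K/W
L = ΔR × k = 5.23 × 0.038 = 0.1987 m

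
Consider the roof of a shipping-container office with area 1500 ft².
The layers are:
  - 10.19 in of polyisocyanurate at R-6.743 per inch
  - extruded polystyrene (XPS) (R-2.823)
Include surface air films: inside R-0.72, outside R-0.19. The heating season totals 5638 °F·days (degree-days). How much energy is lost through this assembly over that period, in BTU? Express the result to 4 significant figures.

10.19 × 6.743 = 68.711
R_total = 0.72 + 68.711 + 2.823 + 0.19 = 72.444 ft²·°F·h/BTU
E = A × HDD × 24 / R = 1500 × 5638 × 24 / 72.444 = 2801700 BTU

2802000 BTU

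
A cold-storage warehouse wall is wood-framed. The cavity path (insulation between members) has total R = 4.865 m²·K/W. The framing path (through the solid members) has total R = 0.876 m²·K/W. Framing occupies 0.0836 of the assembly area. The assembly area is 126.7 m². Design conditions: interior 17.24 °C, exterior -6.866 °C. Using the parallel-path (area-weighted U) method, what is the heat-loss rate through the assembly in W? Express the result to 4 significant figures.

U_eff = 0.9164/4.865 + 0.0836/0.876 = 0.18837 + 0.095434 = 0.2838
R_eff = 1/U_eff = 3.5236 m²·K/W
Q = 126.7 × (17.24 − (-6.866)) / 3.5236 = 866.79 W

866.8 W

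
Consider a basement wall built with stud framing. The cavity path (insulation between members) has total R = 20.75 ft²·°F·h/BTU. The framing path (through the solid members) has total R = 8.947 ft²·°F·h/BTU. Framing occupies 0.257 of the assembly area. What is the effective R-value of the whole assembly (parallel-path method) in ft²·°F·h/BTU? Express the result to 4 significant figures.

15.50 ft²·°F·h/BTU

U_eff = 0.743/20.75 + 0.257/8.947 = 0.035807 + 0.028725 = 0.064532
R_eff = 1/U_eff = 15.496 ft²·°F·h/BTU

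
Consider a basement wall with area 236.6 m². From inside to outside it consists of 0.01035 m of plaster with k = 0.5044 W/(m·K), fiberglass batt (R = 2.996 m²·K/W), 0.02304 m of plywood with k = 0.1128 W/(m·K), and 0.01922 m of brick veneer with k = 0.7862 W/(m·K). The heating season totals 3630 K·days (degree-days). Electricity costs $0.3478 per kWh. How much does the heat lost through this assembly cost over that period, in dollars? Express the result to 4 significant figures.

2209 dollars

0.01035/0.5044 = 0.020519
0.02304/0.1128 = 0.20426
0.01922/0.7862 = 0.024447
R_total = 0.020519 + 2.996 + 0.20426 + 0.024447 = 3.2452 m²·K/W
E = A × HDD × 24 / R / 1000 = 236.6 × 3630 × 24 / 3.2452 / 1000 = 6351.7 kWh
Cost = 6351.7 × 0.3478 = $2209.1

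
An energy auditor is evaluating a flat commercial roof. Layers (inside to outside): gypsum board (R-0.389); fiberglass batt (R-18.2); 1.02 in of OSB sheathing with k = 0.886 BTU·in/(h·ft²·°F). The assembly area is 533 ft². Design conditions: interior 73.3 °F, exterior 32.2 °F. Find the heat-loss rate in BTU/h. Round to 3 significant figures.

1110 BTU/h

1.02/0.886 = 1.151
R_total = 0.389 + 18.2 + 1.151 = 19.74 ft²·°F·h/BTU
Q = A·ΔT/R = 533 × (73.3 − 32.2) / 19.74 = 1110 BTU/h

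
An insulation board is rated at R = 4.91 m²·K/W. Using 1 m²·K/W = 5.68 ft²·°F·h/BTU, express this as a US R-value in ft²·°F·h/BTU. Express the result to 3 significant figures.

R_US = 4.91 × 5.68 = 27.89

27.9 ft²·°F·h/BTU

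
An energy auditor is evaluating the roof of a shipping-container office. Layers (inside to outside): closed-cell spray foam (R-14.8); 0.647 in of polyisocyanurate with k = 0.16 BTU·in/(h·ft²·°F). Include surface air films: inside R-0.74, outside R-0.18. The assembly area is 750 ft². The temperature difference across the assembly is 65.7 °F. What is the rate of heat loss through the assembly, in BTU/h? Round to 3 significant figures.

2490 BTU/h

0.647/0.16 = 4.044
R_total = 0.74 + 14.8 + 4.044 + 0.18 = 19.76 ft²·°F·h/BTU
Q = A·ΔT/R = 750 × 65.7 / 19.76 = 2493 BTU/h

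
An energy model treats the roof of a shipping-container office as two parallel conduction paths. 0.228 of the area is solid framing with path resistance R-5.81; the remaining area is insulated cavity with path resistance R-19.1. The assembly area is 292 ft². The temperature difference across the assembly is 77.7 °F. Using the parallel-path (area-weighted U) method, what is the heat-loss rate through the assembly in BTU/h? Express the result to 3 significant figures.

1810 BTU/h

U_eff = 0.772/19.1 + 0.228/5.81 = 0.04042 + 0.03924 = 0.07966
R_eff = 1/U_eff = 12.55 ft²·°F·h/BTU
Q = 292 × 77.7 / 12.55 = 1807 BTU/h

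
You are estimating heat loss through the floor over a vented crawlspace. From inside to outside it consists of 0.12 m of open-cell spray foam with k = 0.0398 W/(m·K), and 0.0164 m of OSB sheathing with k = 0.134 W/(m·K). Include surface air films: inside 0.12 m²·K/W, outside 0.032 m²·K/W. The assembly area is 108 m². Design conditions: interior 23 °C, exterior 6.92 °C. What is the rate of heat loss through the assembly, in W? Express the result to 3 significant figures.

0.12/0.0398 = 3.015
0.0164/0.134 = 0.1224
R_total = 0.12 + 3.015 + 0.1224 + 0.032 = 3.289 m²·K/W
Q = A·ΔT/R = 108 × (23 − 6.92) / 3.289 = 527.9 W

528 W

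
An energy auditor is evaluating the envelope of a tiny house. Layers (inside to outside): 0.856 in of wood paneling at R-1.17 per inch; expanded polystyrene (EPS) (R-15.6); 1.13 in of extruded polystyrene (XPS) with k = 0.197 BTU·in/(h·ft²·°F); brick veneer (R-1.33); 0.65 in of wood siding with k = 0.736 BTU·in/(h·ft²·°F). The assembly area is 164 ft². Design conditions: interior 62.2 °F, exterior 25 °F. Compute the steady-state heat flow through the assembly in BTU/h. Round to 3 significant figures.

0.856 × 1.17 = 1.002
1.13/0.197 = 5.736
0.65/0.736 = 0.8832
R_total = 1.002 + 15.6 + 5.736 + 1.33 + 0.8832 = 24.55 ft²·°F·h/BTU
Q = A·ΔT/R = 164 × (62.2 − 25) / 24.55 = 248.5 BTU/h

248 BTU/h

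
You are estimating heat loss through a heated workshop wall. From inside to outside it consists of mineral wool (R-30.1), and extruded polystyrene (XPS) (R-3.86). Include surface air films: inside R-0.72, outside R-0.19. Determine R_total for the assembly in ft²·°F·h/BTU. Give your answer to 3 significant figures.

R_total = 0.72 + 30.1 + 3.86 + 0.19 = 34.87 ft²·°F·h/BTU

34.9 ft²·°F·h/BTU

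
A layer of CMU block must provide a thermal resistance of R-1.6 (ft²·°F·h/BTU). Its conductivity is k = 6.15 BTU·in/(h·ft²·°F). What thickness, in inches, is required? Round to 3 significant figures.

L = R × k = 1.6 × 6.15 = 9.84 in

9.84 in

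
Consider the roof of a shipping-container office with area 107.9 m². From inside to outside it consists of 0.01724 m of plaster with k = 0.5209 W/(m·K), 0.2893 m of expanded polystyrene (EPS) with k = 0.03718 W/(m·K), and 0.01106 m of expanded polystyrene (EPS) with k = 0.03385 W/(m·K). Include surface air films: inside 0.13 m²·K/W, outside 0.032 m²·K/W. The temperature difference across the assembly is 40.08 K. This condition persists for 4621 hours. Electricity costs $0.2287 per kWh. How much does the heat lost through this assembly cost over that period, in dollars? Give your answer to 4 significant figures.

0.01724/0.5209 = 0.033097
0.2893/0.03718 = 7.7811
0.01106/0.03385 = 0.32674
R_total = 0.13 + 0.033097 + 7.7811 + 0.32674 + 0.032 = 8.3029 m²·K/W
Q = 107.9 × 40.08 / 8.3029 = 520.86 W
E = 520.86 W × 4621 h / 1000 = 2406.9 kWh
Cost = 2406.9 × 0.2287 = $550.45

550.5 dollars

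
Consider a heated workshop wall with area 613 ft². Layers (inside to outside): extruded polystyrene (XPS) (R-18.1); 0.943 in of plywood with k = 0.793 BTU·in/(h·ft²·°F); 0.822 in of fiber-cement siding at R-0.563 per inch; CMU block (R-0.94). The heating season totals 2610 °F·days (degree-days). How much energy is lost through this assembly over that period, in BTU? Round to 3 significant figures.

1860000 BTU

0.943/0.793 = 1.189
0.822 × 0.563 = 0.4628
R_total = 18.1 + 1.189 + 0.4628 + 0.94 = 20.69 ft²·°F·h/BTU
E = A × HDD × 24 / R = 613 × 2610 × 24 / 20.69 = 1856000 BTU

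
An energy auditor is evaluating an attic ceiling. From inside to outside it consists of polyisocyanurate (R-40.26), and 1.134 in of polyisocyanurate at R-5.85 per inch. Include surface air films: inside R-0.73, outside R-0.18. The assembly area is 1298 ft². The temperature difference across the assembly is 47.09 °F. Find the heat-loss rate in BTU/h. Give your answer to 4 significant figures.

1279 BTU/h

1.134 × 5.85 = 6.6339
R_total = 0.73 + 40.26 + 6.6339 + 0.18 = 47.804 ft²·°F·h/BTU
Q = A·ΔT/R = 1298 × 47.09 / 47.804 = 1278.6 BTU/h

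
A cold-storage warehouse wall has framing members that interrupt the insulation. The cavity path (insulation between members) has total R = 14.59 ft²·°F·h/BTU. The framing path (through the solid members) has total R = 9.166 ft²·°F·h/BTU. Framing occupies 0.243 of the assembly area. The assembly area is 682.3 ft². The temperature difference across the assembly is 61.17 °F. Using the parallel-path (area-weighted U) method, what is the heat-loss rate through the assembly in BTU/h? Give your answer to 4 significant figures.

3272 BTU/h

U_eff = 0.757/14.59 + 0.243/9.166 = 0.051885 + 0.026511 = 0.078396
R_eff = 1/U_eff = 12.756 ft²·°F·h/BTU
Q = 682.3 × 61.17 / 12.756 = 3272 BTU/h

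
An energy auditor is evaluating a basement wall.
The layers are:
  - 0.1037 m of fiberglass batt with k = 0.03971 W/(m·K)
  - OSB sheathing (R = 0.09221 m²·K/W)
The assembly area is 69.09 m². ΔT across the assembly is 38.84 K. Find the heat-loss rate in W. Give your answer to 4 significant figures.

992.5 W

0.1037/0.03971 = 2.6114
R_total = 2.6114 + 0.09221 = 2.7036 m²·K/W
Q = A·ΔT/R = 69.09 × 38.84 / 2.7036 = 992.53 W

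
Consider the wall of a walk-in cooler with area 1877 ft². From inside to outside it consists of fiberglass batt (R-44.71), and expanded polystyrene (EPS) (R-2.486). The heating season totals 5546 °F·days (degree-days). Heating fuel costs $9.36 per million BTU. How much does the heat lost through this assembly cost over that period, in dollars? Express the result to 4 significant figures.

49.55 dollars

R_total = 44.71 + 2.486 = 47.196 ft²·°F·h/BTU
E = A × HDD × 24 / R = 1877 × 5546 × 24 / 47.196 = 5293600 BTU
Cost = 5293600/10⁶ × 9.36 = $49.548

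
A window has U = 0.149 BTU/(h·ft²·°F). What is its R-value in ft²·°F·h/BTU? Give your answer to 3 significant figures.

6.71 ft²·°F·h/BTU

R = 1/U = 1/0.149 = 6.711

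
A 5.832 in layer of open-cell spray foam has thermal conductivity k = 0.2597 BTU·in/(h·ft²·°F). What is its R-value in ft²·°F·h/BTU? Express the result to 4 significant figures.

22.46 ft²·°F·h/BTU

R = L/k = 5.832/0.2597 = 22.457 ft²·°F·h/BTU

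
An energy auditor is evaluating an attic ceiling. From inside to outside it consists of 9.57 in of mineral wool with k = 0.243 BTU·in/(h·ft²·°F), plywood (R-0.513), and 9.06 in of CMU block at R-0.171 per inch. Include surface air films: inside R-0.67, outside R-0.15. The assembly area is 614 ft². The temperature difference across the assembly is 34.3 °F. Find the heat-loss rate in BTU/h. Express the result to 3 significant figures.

498 BTU/h

9.57/0.243 = 39.38
9.06 × 0.171 = 1.549
R_total = 0.67 + 39.38 + 0.513 + 1.549 + 0.15 = 42.26 ft²·°F·h/BTU
Q = A·ΔT/R = 614 × 34.3 / 42.26 = 498.3 BTU/h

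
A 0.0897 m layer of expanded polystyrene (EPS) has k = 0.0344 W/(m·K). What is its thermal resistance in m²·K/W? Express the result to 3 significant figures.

R = L/k = 0.0897/0.0344 = 2.608 m²·K/W

2.61 m²·K/W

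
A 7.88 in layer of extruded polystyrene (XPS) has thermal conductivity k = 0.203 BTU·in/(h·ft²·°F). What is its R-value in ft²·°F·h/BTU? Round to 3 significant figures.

R = L/k = 7.88/0.203 = 38.82 ft²·°F·h/BTU

38.8 ft²·°F·h/BTU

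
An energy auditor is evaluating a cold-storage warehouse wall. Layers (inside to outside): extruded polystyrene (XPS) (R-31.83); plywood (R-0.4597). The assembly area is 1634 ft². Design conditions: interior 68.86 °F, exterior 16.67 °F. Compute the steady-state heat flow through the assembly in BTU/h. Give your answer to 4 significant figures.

2641 BTU/h

R_total = 31.83 + 0.4597 = 32.29 ft²·°F·h/BTU
Q = A·ΔT/R = 1634 × (68.86 − 16.67) / 32.29 = 2641 BTU/h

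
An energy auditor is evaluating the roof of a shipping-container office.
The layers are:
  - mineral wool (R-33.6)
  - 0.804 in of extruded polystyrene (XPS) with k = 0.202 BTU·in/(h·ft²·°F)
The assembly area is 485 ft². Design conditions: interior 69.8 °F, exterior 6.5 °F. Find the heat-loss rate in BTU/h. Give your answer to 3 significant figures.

817 BTU/h

0.804/0.202 = 3.98
R_total = 33.6 + 3.98 = 37.58 ft²·°F·h/BTU
Q = A·ΔT/R = 485 × (69.8 − 6.5) / 37.58 = 816.9 BTU/h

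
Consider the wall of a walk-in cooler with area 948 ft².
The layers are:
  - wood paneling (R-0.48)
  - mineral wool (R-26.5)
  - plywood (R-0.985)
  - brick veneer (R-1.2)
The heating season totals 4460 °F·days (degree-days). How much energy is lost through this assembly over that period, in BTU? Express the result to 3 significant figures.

3480000 BTU

R_total = 0.48 + 26.5 + 0.985 + 1.2 = 29.16 ft²·°F·h/BTU
E = A × HDD × 24 / R = 948 × 4460 × 24 / 29.16 = 3479000 BTU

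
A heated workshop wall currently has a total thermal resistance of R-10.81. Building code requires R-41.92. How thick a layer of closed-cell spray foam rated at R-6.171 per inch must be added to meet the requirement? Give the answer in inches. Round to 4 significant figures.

5.041 in

ΔR = 41.92 − 10.81 = 31.11 ft²·°F·h/BTU
L = ΔR / (R/in) = 31.11/6.171 = 5.0413 in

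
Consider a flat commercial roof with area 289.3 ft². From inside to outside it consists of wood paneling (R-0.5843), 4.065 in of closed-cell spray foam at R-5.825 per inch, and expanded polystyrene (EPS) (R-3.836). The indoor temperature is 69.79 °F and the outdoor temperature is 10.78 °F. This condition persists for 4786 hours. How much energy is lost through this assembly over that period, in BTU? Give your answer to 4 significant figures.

4.065 × 5.825 = 23.679
R_total = 0.5843 + 23.679 + 3.836 = 28.099 ft²·°F·h/BTU
Q = 289.3 × (69.79 − 10.78) / 28.099 = 607.55 BTU/h
E = 607.55 × 4786 = 2907700 BTU

2908000 BTU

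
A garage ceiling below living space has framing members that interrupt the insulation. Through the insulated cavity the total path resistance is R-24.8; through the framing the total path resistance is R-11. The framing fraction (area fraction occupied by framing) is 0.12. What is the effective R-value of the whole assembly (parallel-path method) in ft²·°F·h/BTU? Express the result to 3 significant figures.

U_eff = 0.88/24.8 + 0.12/11 = 0.03548 + 0.01091 = 0.04639
R_eff = 1/U_eff = 21.55 ft²·°F·h/BTU

21.6 ft²·°F·h/BTU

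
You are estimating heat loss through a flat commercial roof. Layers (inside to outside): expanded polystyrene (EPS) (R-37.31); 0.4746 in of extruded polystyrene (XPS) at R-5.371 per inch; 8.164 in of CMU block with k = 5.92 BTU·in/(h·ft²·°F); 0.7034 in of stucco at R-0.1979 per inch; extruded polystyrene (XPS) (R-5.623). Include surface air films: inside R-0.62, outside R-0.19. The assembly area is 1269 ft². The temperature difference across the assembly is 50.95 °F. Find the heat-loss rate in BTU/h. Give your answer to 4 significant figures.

0.4746 × 5.371 = 2.5491
8.164/5.92 = 1.3791
0.7034 × 0.1979 = 0.1392
R_total = 0.62 + 37.31 + 2.5491 + 1.3791 + 0.1392 + 5.623 + 0.19 = 47.81 ft²·°F·h/BTU
Q = A·ΔT/R = 1269 × 50.95 / 47.81 = 1352.3 BTU/h

1352 BTU/h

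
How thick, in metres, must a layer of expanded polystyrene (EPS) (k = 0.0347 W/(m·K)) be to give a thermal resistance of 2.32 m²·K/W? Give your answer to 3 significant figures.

0.0805 m

L = R·k = 2.32 × 0.0347 = 0.0805 m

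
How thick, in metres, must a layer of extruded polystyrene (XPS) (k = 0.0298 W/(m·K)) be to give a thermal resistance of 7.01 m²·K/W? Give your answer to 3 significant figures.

0.209 m

L = R·k = 7.01 × 0.0298 = 0.2089 m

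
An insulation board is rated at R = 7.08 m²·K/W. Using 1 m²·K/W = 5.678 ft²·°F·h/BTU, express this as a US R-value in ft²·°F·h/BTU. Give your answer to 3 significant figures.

40.2 ft²·°F·h/BTU

R_US = 7.08 × 5.678 = 40.2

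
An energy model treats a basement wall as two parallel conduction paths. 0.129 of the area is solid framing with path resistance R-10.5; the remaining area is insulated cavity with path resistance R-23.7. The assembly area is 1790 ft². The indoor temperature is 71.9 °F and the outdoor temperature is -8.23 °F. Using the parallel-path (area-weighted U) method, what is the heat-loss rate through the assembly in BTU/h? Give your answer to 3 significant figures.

U_eff = 0.871/23.7 + 0.129/10.5 = 0.03675 + 0.01229 = 0.04904
R_eff = 1/U_eff = 20.39 ft²·°F·h/BTU
Q = 1790 × (71.9 − (-8.23)) / 20.39 = 7033 BTU/h

7030 BTU/h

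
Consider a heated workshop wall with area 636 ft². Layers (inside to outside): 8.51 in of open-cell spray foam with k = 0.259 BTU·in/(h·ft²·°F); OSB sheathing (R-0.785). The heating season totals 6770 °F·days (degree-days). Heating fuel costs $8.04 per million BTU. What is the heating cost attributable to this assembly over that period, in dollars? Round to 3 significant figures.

8.51/0.259 = 32.86
R_total = 32.86 + 0.785 = 33.64 ft²·°F·h/BTU
E = A × HDD × 24 / R = 636 × 6770 × 24 / 33.64 = 3072000 BTU
Cost = 3072000/10⁶ × 8.04 = $24.7

24.7 dollars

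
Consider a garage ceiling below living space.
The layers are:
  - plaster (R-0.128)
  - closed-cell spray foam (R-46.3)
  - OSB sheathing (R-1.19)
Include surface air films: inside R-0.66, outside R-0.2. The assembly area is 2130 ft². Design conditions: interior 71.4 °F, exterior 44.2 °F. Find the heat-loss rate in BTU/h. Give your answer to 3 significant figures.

R_total = 0.66 + 0.128 + 46.3 + 1.19 + 0.2 = 48.48 ft²·°F·h/BTU
Q = A·ΔT/R = 2130 × (71.4 − 44.2) / 48.48 = 1195 BTU/h

1200 BTU/h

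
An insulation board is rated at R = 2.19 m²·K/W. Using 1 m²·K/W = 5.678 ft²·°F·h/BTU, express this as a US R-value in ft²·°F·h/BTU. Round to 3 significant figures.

12.4 ft²·°F·h/BTU

R_US = 2.19 × 5.678 = 12.43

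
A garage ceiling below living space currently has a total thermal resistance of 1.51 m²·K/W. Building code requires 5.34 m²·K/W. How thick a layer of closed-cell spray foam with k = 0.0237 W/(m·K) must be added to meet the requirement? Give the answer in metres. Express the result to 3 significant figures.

0.0908 m

ΔR = 5.34 − 1.51 = 3.83 m²·K/W
L = ΔR × k = 3.83 × 0.0237 = 0.09077 m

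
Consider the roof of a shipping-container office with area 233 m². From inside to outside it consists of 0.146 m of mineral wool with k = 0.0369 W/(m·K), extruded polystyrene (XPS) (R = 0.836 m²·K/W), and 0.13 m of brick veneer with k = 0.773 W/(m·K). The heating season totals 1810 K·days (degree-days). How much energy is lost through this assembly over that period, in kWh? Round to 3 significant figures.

2040 kWh

0.146/0.0369 = 3.957
0.13/0.773 = 0.1682
R_total = 3.957 + 0.836 + 0.1682 = 4.961 m²·K/W
E = A × HDD × 24 / R / 1000 = 233 × 1810 × 24 / 4.961 / 1000 = 2040 kWh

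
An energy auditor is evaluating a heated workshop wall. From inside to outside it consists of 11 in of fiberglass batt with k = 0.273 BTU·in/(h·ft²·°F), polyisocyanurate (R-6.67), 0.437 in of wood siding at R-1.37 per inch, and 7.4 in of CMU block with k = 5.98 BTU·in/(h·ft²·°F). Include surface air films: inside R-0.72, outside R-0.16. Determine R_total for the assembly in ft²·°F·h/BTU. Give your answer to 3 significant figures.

49.7 ft²·°F·h/BTU

11/0.273 = 40.29
0.437 × 1.37 = 0.5987
7.4/5.98 = 1.237
R_total = 0.72 + 40.29 + 6.67 + 0.5987 + 1.237 + 0.16 = 49.68 ft²·°F·h/BTU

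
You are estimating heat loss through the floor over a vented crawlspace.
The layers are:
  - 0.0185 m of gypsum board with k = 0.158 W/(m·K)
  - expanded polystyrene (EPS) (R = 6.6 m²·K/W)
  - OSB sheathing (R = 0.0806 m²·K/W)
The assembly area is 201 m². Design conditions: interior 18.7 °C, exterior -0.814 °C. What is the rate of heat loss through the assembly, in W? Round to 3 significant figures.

0.0185/0.158 = 0.1171
R_total = 0.1171 + 6.6 + 0.0806 = 6.798 m²·K/W
Q = A·ΔT/R = 201 × (18.7 − (-0.814)) / 6.798 = 577 W

577 W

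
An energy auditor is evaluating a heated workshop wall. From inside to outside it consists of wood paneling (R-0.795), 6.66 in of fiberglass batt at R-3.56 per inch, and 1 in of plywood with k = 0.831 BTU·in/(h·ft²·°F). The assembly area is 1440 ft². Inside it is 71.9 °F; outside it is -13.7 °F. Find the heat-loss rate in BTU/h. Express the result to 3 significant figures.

6.66 × 3.56 = 23.71
1/0.831 = 1.203
R_total = 0.795 + 23.71 + 1.203 = 25.71 ft²·°F·h/BTU
Q = A·ΔT/R = 1440 × (71.9 − (-13.7)) / 25.71 = 4795 BTU/h

4790 BTU/h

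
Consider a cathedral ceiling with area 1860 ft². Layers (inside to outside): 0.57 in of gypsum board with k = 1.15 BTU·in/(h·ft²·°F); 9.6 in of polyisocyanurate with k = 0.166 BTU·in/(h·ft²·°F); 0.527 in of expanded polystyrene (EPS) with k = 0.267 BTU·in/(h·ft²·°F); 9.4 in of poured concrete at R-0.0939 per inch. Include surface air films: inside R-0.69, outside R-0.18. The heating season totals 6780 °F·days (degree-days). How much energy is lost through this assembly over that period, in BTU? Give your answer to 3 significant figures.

4880000 BTU

0.57/1.15 = 0.4957
9.6/0.166 = 57.83
0.527/0.267 = 1.974
9.4 × 0.0939 = 0.8827
R_total = 0.69 + 0.4957 + 57.83 + 1.974 + 0.8827 + 0.18 = 62.05 ft²·°F·h/BTU
E = A × HDD × 24 / R = 1860 × 6780 × 24 / 62.05 = 4877000 BTU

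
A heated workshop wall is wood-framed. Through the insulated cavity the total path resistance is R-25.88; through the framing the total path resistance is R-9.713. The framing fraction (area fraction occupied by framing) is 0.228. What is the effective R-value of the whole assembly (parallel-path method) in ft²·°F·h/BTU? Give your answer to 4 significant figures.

U_eff = 0.772/25.88 + 0.228/9.713 = 0.02983 + 0.023474 = 0.053304
R_eff = 1/U_eff = 18.76 ft²·°F·h/BTU

18.76 ft²·°F·h/BTU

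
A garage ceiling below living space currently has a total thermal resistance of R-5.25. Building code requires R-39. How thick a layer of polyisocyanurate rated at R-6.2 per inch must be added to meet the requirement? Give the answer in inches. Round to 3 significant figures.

ΔR = 39 − 5.25 = 33.75 ft²·°F·h/BTU
L = ΔR / (R/in) = 33.75/6.2 = 5.444 in

5.44 in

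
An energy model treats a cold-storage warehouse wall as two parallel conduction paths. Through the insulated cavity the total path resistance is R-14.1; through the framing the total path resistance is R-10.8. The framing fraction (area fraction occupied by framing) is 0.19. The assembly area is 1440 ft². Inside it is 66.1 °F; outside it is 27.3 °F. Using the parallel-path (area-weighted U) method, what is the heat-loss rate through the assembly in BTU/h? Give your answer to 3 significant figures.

4190 BTU/h

U_eff = 0.81/14.1 + 0.19/10.8 = 0.05745 + 0.01759 = 0.07504
R_eff = 1/U_eff = 13.33 ft²·°F·h/BTU
Q = 1440 × (66.1 − 27.3) / 13.33 = 4193 BTU/h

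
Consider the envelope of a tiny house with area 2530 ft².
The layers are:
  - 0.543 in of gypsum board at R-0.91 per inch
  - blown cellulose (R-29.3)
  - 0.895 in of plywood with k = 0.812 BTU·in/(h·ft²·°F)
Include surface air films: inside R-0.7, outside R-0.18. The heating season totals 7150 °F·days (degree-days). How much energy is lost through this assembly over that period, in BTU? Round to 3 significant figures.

13700000 BTU

0.543 × 0.91 = 0.4941
0.895/0.812 = 1.102
R_total = 0.7 + 0.4941 + 29.3 + 1.102 + 0.18 = 31.78 ft²·°F·h/BTU
E = A × HDD × 24 / R = 2530 × 7150 × 24 / 31.78 = 13660000 BTU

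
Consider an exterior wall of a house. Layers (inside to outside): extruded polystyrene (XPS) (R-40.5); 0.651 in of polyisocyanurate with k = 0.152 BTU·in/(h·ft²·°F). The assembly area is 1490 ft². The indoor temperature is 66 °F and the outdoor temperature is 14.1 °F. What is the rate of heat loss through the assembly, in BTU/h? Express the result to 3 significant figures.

1730 BTU/h

0.651/0.152 = 4.283
R_total = 40.5 + 4.283 = 44.78 ft²·°F·h/BTU
Q = A·ΔT/R = 1490 × (66 − 14.1) / 44.78 = 1727 BTU/h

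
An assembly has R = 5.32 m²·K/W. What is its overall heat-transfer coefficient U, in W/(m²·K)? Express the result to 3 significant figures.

U = 1/R = 1/5.32 = 0.188

0.188 W/(m²·K)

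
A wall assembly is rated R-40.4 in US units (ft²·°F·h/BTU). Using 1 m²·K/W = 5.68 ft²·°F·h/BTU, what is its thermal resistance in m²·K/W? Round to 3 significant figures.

R_SI = 40.4/5.68 = 7.113

7.11 m²·K/W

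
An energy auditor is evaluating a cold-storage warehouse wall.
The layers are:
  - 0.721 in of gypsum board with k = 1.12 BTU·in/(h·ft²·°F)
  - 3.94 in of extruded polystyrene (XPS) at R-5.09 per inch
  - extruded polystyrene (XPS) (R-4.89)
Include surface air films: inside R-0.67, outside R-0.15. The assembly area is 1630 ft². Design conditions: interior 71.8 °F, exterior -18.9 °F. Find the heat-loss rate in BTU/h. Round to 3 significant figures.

5600 BTU/h

0.721/1.12 = 0.6437
3.94 × 5.09 = 20.05
R_total = 0.67 + 0.6437 + 20.05 + 4.89 + 0.15 = 26.41 ft²·°F·h/BTU
Q = A·ΔT/R = 1630 × (71.8 − (-18.9)) / 26.41 = 5598 BTU/h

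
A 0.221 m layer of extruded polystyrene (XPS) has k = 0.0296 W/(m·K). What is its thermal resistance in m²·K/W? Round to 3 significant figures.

R = L/k = 0.221/0.0296 = 7.466 m²·K/W

7.47 m²·K/W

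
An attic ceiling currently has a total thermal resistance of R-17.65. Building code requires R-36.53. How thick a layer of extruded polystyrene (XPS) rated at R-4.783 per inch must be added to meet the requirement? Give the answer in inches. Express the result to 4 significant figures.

ΔR = 36.53 − 17.65 = 18.88 ft²·°F·h/BTU
L = ΔR / (R/in) = 18.88/4.783 = 3.9473 in

3.947 in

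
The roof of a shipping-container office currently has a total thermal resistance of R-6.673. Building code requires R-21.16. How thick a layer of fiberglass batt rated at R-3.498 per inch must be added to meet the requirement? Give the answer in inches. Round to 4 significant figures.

4.142 in

ΔR = 21.16 − 6.673 = 14.487 ft²·°F·h/BTU
L = ΔR / (R/in) = 14.487/3.498 = 4.1415 in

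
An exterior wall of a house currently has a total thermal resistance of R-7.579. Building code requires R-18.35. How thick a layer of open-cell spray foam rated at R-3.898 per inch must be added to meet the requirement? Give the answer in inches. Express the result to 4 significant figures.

ΔR = 18.35 − 7.579 = 10.771 ft²·°F·h/BTU
L = ΔR / (R/in) = 10.771/3.898 = 2.7632 in

2.763 in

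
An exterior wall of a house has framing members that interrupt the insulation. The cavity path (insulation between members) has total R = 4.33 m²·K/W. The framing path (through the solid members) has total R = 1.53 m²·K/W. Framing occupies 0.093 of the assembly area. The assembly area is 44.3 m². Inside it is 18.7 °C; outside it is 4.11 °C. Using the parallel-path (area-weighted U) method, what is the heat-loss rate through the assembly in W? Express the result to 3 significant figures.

U_eff = 0.907/4.33 + 0.093/1.53 = 0.2095 + 0.06078 = 0.2703
R_eff = 1/U_eff = 3.7 m²·K/W
Q = 44.3 × (18.7 − 4.11) / 3.7 = 174.7 W

175 W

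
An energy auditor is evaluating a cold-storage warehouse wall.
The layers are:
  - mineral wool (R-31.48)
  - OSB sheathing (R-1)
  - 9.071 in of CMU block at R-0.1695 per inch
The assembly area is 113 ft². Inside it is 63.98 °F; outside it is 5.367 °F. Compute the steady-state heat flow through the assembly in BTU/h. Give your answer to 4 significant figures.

194.7 BTU/h

9.071 × 0.1695 = 1.5375
R_total = 31.48 + 1 + 1.5375 = 34.018 ft²·°F·h/BTU
Q = A·ΔT/R = 113 × (63.98 − 5.367) / 34.018 = 194.7 BTU/h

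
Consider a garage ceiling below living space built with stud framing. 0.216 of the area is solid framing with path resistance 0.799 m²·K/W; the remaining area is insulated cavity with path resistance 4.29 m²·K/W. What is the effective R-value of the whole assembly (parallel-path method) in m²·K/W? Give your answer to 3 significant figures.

2.21 m²·K/W

U_eff = 0.784/4.29 + 0.216/0.799 = 0.1828 + 0.2703 = 0.4531
R_eff = 1/U_eff = 2.207 m²·K/W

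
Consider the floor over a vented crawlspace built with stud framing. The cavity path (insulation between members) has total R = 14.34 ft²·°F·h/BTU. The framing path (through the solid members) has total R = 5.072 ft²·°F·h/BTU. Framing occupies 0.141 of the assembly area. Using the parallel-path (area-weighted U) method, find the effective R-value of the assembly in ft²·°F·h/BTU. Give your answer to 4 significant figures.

11.40 ft²·°F·h/BTU

U_eff = 0.859/14.34 + 0.141/5.072 = 0.059902 + 0.0278 = 0.087702
R_eff = 1/U_eff = 11.402 ft²·°F·h/BTU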